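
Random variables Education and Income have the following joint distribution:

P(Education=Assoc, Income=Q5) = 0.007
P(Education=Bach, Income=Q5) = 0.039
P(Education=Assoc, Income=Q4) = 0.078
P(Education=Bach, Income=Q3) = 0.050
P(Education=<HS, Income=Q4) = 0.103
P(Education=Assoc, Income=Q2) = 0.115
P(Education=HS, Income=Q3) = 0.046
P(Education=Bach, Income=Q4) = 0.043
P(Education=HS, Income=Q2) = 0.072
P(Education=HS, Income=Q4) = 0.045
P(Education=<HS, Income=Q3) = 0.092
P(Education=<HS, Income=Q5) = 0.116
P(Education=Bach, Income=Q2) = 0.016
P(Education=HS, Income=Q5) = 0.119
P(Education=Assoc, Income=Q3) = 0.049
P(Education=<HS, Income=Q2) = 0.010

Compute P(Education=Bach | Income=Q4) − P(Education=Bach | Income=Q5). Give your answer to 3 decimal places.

P(Income=Q4) = 0.103 + 0.045 + 0.078 + 0.043 = 0.269; P(Education=Bach | Income=Q4) = 0.043/0.269 = 0.1599.
P(Income=Q5) = 0.116 + 0.119 + 0.007 + 0.039 = 0.281; P(Education=Bach | Income=Q5) = 0.039/0.281 = 0.1388.
Difference = 0.021.

0.021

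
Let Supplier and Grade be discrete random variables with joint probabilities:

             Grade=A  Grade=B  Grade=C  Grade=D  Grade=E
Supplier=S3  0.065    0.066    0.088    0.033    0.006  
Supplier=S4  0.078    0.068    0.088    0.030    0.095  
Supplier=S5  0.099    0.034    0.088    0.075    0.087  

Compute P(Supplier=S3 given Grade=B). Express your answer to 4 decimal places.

P(Grade=B) = 0.066 + 0.068 + 0.034 = 0.168.
P(Supplier=S3 | Grade=B) = 0.066/0.168 = 0.3929.

0.3929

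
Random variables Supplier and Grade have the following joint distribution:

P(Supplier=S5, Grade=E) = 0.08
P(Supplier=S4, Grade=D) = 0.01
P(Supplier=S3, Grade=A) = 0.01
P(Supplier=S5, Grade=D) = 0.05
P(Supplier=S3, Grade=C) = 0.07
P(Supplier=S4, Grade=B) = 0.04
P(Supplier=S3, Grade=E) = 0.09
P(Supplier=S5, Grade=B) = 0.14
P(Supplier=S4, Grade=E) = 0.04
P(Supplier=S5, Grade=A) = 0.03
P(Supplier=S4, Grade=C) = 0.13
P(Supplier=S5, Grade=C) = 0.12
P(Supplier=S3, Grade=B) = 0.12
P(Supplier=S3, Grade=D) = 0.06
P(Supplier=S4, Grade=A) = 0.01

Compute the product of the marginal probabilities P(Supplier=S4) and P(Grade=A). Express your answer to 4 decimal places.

P(Supplier=S4) = 0.01 + 0.04 + 0.13 + 0.01 + 0.04 = 0.23.
P(Grade=A) = 0.01 + 0.01 + 0.03 = 0.05.
Product: 0.23 × 0.05 = 0.0115.

0.0115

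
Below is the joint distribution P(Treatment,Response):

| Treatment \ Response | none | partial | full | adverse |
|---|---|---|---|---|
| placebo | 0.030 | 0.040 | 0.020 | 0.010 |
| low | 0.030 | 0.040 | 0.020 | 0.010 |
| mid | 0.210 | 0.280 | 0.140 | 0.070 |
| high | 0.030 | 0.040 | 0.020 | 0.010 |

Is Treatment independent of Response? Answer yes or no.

Every cell satisfies P(Treatment,Response) = P(Treatment)·P(Response). For instance P(Treatment=low) = 0.100, P(Response=adverse) = 0.100, and 0.100×0.100 = 0.010 matches the joint entry. So Treatment and Response are independent.

yes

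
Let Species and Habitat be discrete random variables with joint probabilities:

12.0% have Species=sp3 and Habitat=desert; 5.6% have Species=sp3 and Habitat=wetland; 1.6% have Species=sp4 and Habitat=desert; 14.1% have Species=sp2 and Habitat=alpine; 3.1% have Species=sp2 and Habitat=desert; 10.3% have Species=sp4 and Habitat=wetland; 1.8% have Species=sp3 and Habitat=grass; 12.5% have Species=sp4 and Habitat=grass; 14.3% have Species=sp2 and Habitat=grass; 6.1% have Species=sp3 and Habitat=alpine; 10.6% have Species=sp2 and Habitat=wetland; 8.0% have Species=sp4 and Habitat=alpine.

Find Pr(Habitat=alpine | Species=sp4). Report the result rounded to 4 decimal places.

0.2469

P(Species=sp4) = 0.125 + 0.103 + 0.016 + 0.080 = 0.324.
P(Habitat=alpine | Species=sp4) = 0.080/0.324 = 0.2469.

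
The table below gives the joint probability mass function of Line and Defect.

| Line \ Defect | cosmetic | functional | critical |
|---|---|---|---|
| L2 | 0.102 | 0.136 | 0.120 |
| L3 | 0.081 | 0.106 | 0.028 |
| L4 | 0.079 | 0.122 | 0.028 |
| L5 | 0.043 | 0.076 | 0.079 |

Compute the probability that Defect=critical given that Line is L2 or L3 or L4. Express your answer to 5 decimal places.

P(Line=L2) = 0.102 + 0.136 + 0.120 = 0.358.
P(Line=L3) = 0.081 + 0.106 + 0.028 = 0.215.
P(Line=L4) = 0.079 + 0.122 + 0.028 = 0.229.
P(Line ∈ {L2, L3, L4}) = 0.358 + 0.215 + 0.229 = 0.802; P(Defect=critical, Line ∈ {L2, L3, L4}) = 0.120 + 0.028 + 0.028 = 0.176.
P(Defect=critical | Line ∈ {L2, L3, L4}) = 0.176/0.802 = 0.21945.

0.21945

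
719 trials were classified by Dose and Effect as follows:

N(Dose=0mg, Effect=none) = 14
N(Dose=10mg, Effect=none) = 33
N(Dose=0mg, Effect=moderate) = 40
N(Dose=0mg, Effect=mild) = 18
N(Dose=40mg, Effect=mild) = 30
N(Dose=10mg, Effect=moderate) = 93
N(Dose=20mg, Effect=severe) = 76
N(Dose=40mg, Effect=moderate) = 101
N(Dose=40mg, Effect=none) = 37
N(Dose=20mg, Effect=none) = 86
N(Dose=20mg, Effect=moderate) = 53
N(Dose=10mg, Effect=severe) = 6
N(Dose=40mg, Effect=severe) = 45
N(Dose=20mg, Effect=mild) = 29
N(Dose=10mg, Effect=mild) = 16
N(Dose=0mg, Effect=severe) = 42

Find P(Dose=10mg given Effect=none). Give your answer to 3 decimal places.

0.194

Total with Effect=none: 14 + 33 + 86 + 37 = 170.
P(Dose=10mg | Effect=none) = 33/170 = 0.194.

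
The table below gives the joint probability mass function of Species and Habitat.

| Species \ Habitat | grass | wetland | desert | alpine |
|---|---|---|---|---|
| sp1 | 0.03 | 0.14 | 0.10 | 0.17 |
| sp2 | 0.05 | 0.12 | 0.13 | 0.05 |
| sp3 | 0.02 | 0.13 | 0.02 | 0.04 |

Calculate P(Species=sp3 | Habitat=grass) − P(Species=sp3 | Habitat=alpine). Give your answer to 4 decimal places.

0.0462

P(Habitat=grass) = 0.03 + 0.05 + 0.02 = 0.10; P(Species=sp3 | Habitat=grass) = 0.02/0.10 = 0.20000.
P(Habitat=alpine) = 0.17 + 0.05 + 0.04 = 0.26; P(Species=sp3 | Habitat=alpine) = 0.04/0.26 = 0.15385.
Difference = 0.0462.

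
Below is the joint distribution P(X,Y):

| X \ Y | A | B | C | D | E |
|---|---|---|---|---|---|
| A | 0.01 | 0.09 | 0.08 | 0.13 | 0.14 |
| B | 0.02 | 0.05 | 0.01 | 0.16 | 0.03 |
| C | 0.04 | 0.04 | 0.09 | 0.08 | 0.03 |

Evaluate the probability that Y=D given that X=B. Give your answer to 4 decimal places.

P(X=B) = 0.02 + 0.05 + 0.01 + 0.16 + 0.03 = 0.27.
P(Y=D | X=B) = 0.16/0.27 = 0.5926.

0.5926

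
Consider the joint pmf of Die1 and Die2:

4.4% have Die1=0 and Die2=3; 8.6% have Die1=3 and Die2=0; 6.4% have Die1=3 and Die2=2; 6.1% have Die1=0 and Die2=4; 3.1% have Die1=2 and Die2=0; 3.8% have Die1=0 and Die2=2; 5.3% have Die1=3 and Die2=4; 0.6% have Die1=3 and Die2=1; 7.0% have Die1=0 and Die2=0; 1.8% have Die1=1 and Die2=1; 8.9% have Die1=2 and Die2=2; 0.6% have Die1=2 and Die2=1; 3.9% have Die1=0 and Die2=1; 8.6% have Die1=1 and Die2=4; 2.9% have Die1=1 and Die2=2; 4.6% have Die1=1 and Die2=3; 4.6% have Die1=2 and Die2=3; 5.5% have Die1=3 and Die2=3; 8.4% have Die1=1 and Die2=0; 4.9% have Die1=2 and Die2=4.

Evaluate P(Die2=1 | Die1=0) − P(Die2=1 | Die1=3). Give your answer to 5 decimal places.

P(Die1=0) = 0.070 + 0.039 + 0.038 + 0.044 + 0.061 = 0.252; P(Die2=1 | Die1=0) = 0.039/0.252 = 0.154762.
P(Die1=3) = 0.086 + 0.006 + 0.064 + 0.055 + 0.053 = 0.264; P(Die2=1 | Die1=3) = 0.006/0.264 = 0.022727.
Difference = 0.13203.

0.13203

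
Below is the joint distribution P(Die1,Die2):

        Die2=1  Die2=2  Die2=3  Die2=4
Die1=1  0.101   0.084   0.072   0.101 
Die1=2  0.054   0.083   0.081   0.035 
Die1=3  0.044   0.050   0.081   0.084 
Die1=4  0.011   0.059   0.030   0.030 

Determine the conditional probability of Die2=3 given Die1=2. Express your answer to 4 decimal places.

P(Die1=2) = 0.054 + 0.083 + 0.081 + 0.035 = 0.253.
P(Die2=3 | Die1=2) = 0.081/0.253 = 0.3202.

0.3202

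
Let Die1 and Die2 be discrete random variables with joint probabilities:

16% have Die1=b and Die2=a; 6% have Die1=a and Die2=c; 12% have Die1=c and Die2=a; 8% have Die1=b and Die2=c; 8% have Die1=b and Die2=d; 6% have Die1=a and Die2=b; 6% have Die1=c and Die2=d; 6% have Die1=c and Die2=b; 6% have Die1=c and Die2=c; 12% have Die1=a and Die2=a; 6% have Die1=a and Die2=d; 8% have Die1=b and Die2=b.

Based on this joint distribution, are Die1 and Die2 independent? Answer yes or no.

Every cell satisfies P(Die1,Die2) = P(Die1)·P(Die2). For instance P(Die1=c) = 0.30, P(Die2=c) = 0.20, and 0.30×0.20 = 0.06 matches the joint entry. So Die1 and Die2 are independent.

yes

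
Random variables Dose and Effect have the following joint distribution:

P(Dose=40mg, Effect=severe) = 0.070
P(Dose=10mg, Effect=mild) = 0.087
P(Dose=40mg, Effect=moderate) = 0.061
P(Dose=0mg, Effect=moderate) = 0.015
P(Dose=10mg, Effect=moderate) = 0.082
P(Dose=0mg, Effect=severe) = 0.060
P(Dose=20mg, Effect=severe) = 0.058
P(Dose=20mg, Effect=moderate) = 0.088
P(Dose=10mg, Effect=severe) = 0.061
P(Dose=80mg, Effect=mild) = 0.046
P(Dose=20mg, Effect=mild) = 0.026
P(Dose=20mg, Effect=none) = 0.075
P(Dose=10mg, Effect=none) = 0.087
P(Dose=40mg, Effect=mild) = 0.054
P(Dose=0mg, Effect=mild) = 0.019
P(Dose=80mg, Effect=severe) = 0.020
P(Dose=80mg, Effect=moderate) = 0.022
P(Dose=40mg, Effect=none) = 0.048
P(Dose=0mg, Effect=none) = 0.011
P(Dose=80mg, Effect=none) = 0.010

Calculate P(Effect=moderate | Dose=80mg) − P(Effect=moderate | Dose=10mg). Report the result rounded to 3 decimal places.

P(Dose=80mg) = 0.010 + 0.046 + 0.022 + 0.020 = 0.098; P(Effect=moderate | Dose=80mg) = 0.022/0.098 = 0.2245.
P(Dose=10mg) = 0.087 + 0.087 + 0.082 + 0.061 = 0.317; P(Effect=moderate | Dose=10mg) = 0.082/0.317 = 0.2587.
Difference = -0.034.

-0.034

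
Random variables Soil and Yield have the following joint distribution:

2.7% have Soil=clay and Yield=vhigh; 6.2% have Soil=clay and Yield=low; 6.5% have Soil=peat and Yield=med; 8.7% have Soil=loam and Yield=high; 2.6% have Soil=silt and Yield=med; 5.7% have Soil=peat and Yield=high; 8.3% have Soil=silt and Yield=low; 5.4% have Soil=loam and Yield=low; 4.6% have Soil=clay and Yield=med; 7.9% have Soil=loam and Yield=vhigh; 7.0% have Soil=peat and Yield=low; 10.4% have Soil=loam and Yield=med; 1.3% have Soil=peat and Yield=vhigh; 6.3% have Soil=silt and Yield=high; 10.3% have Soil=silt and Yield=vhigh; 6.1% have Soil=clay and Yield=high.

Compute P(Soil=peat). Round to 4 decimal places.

0.2050

P(Soil=peat) = 0.070 + 0.065 + 0.057 + 0.013 = 0.205.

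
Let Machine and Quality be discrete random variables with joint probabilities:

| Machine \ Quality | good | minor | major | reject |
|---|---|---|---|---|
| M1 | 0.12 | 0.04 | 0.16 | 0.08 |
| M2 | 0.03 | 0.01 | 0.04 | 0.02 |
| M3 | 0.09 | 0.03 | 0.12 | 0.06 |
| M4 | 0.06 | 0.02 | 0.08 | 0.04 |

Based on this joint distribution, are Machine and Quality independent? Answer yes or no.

yes

Every cell satisfies P(Machine,Quality) = P(Machine)·P(Quality). For instance P(Machine=M2) = 0.10, P(Quality=good) = 0.30, and 0.10×0.30 = 0.03 matches the joint entry. So Machine and Quality are independent.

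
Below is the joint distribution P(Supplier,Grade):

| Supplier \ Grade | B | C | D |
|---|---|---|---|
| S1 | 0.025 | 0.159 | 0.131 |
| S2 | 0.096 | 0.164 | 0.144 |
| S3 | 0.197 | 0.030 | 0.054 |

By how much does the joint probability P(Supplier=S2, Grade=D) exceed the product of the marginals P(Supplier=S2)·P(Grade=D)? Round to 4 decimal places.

0.0111

P(Supplier=S2) = 0.096 + 0.164 + 0.144 = 0.404.
P(Grade=D) = 0.131 + 0.144 + 0.054 = 0.329.
P(Supplier=S2, Grade=D) − P(Supplier=S2)P(Grade=D) = 0.144 − 0.404×0.329 = 0.0111.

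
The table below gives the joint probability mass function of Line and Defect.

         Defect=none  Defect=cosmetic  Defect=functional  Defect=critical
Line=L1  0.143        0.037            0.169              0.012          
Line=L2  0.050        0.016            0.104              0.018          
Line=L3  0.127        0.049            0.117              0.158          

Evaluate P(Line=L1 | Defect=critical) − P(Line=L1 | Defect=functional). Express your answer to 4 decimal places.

P(Defect=critical) = 0.012 + 0.018 + 0.158 = 0.188; P(Line=L1 | Defect=critical) = 0.012/0.188 = 0.06383.
P(Defect=functional) = 0.169 + 0.104 + 0.117 = 0.390; P(Line=L1 | Defect=functional) = 0.169/0.390 = 0.43333.
Difference = -0.3695.

-0.3695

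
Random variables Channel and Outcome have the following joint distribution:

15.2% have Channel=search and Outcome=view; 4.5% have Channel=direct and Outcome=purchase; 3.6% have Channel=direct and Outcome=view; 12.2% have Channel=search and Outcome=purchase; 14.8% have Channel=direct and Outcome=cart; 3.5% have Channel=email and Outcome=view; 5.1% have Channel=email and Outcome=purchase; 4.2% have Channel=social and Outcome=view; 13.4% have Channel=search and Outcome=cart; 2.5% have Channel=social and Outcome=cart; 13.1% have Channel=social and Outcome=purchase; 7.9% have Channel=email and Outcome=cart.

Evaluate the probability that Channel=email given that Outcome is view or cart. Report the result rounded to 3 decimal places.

0.175

P(Outcome=view) = 0.035 + 0.152 + 0.042 + 0.036 = 0.265.
P(Outcome=cart) = 0.079 + 0.134 + 0.025 + 0.148 = 0.386.
P(Outcome ∈ {view, cart}) = 0.265 + 0.386 = 0.651; P(Channel=email, Outcome ∈ {view, cart}) = 0.035 + 0.079 = 0.114.
P(Channel=email | Outcome ∈ {view, cart}) = 0.114/0.651 = 0.175.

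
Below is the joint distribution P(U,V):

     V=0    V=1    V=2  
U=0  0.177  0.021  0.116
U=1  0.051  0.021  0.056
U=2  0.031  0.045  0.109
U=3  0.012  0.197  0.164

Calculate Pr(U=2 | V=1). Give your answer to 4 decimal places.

0.1585

P(V=1) = 0.021 + 0.021 + 0.045 + 0.197 = 0.284.
P(U=2 | V=1) = 0.045/0.284 = 0.1585.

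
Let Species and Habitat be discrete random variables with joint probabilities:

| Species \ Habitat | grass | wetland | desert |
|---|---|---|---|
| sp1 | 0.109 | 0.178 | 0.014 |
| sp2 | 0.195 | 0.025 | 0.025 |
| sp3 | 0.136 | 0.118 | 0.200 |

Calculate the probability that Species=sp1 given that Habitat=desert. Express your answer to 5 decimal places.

P(Habitat=desert) = 0.014 + 0.025 + 0.200 = 0.239.
P(Species=sp1 | Habitat=desert) = 0.014/0.239 = 0.05858.

0.05858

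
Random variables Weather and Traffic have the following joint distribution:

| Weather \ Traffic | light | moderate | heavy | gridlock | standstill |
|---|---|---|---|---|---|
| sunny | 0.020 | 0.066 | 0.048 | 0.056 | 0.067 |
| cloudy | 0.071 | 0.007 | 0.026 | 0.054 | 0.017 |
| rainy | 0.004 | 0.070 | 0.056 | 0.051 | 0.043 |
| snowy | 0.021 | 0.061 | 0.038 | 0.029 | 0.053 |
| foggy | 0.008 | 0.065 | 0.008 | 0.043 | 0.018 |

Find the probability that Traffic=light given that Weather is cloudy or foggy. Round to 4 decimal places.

0.2492

P(Weather=cloudy) = 0.071 + 0.007 + 0.026 + 0.054 + 0.017 = 0.175.
P(Weather=foggy) = 0.008 + 0.065 + 0.008 + 0.043 + 0.018 = 0.142.
P(Weather ∈ {cloudy, foggy}) = 0.175 + 0.142 = 0.317; P(Traffic=light, Weather ∈ {cloudy, foggy}) = 0.071 + 0.008 = 0.079.
P(Traffic=light | Weather ∈ {cloudy, foggy}) = 0.079/0.317 = 0.2492.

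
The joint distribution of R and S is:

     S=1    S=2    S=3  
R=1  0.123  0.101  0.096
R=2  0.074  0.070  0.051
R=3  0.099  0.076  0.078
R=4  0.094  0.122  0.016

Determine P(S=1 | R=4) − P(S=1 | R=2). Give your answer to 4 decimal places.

P(R=4) = 0.094 + 0.122 + 0.016 = 0.232; P(S=1 | R=4) = 0.094/0.232 = 0.40517.
P(R=2) = 0.074 + 0.070 + 0.051 = 0.195; P(S=1 | R=2) = 0.074/0.195 = 0.37949.
Difference = 0.0257.

0.0257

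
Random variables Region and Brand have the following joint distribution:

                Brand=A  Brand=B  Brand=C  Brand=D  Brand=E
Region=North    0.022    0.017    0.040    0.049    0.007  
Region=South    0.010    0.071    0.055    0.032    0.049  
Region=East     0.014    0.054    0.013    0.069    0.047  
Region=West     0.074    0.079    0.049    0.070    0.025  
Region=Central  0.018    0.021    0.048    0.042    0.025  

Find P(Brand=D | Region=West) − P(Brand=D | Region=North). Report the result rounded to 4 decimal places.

-0.1273

P(Region=West) = 0.074 + 0.079 + 0.049 + 0.070 + 0.025 = 0.297; P(Brand=D | Region=West) = 0.070/0.297 = 0.23569.
P(Region=North) = 0.022 + 0.017 + 0.040 + 0.049 + 0.007 = 0.135; P(Brand=D | Region=North) = 0.049/0.135 = 0.36296.
Difference = -0.1273.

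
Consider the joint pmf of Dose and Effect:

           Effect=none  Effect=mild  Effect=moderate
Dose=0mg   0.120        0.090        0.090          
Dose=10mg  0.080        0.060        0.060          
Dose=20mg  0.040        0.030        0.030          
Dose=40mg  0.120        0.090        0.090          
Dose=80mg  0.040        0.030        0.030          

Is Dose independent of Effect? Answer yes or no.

yes

Every cell satisfies P(Dose,Effect) = P(Dose)·P(Effect). For instance P(Dose=40mg) = 0.300, P(Effect=moderate) = 0.300, and 0.300×0.300 = 0.090 matches the joint entry. So Dose and Effect are independent.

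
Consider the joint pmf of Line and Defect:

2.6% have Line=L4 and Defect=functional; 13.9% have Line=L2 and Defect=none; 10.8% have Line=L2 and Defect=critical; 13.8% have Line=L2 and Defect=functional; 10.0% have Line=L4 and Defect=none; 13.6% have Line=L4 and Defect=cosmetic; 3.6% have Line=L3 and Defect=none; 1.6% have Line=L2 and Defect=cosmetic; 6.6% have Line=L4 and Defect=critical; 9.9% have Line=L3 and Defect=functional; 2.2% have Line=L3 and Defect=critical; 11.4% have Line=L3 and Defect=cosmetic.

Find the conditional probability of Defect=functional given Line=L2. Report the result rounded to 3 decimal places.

P(Line=L2) = 0.139 + 0.016 + 0.138 + 0.108 = 0.401.
P(Defect=functional | Line=L2) = 0.138/0.401 = 0.344.

0.344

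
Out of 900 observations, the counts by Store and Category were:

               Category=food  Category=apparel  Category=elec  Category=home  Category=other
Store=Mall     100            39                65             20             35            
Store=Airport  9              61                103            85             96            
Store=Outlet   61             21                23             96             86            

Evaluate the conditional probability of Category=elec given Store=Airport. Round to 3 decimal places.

Total with Store=Airport: 9 + 61 + 103 + 85 + 96 = 354.
P(Category=elec | Store=Airport) = 103/354 = 0.291.

0.291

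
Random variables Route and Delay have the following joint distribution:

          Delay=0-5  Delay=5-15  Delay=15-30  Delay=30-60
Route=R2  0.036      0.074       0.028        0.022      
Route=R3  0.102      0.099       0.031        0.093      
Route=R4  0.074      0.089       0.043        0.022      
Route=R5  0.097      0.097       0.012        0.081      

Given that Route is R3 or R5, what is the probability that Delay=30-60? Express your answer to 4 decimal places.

0.2843

P(Route=R3) = 0.102 + 0.099 + 0.031 + 0.093 = 0.325.
P(Route=R5) = 0.097 + 0.097 + 0.012 + 0.081 = 0.287.
P(Route ∈ {R3, R5}) = 0.325 + 0.287 = 0.612; P(Delay=30-60, Route ∈ {R3, R5}) = 0.093 + 0.081 = 0.174.
P(Delay=30-60 | Route ∈ {R3, R5}) = 0.174/0.612 = 0.2843.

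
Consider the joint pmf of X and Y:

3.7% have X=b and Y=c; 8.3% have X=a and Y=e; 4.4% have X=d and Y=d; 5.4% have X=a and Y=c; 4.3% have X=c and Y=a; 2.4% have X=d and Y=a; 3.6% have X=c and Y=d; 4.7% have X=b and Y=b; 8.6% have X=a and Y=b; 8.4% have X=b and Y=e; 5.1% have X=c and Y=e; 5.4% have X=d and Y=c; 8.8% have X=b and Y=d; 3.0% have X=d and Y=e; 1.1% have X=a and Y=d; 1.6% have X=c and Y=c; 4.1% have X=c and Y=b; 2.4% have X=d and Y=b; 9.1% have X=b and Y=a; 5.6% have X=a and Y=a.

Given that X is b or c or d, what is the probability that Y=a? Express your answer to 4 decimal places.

P(X=b) = 0.091 + 0.047 + 0.037 + 0.088 + 0.084 = 0.347.
P(X=c) = 0.043 + 0.041 + 0.016 + 0.036 + 0.051 = 0.187.
P(X=d) = 0.024 + 0.024 + 0.054 + 0.044 + 0.030 = 0.176.
P(X ∈ {b, c, d}) = 0.347 + 0.187 + 0.176 = 0.710; P(Y=a, X ∈ {b, c, d}) = 0.091 + 0.043 + 0.024 = 0.158.
P(Y=a | X ∈ {b, c, d}) = 0.158/0.710 = 0.2225.

0.2225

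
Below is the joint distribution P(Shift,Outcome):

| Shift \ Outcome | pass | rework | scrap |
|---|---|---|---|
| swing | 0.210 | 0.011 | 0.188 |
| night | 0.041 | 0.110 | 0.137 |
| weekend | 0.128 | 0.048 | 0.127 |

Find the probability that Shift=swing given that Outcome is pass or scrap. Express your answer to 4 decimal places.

P(Outcome=pass) = 0.210 + 0.041 + 0.128 = 0.379.
P(Outcome=scrap) = 0.188 + 0.137 + 0.127 = 0.452.
P(Outcome ∈ {pass, scrap}) = 0.379 + 0.452 = 0.831; P(Shift=swing, Outcome ∈ {pass, scrap}) = 0.210 + 0.188 = 0.398.
P(Shift=swing | Outcome ∈ {pass, scrap}) = 0.398/0.831 = 0.4789.

0.4789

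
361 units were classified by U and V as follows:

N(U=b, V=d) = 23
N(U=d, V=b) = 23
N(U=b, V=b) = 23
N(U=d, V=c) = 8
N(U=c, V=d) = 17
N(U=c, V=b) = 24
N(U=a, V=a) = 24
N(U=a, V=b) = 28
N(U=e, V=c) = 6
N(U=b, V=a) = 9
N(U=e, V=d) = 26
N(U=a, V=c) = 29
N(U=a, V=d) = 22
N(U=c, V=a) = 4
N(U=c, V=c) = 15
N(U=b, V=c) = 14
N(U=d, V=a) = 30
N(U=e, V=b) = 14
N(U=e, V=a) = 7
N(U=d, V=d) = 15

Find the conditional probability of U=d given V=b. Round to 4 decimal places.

Total with V=b: 28 + 23 + 24 + 23 + 14 = 112.
P(U=d | V=b) = 23/112 = 0.2054.

0.2054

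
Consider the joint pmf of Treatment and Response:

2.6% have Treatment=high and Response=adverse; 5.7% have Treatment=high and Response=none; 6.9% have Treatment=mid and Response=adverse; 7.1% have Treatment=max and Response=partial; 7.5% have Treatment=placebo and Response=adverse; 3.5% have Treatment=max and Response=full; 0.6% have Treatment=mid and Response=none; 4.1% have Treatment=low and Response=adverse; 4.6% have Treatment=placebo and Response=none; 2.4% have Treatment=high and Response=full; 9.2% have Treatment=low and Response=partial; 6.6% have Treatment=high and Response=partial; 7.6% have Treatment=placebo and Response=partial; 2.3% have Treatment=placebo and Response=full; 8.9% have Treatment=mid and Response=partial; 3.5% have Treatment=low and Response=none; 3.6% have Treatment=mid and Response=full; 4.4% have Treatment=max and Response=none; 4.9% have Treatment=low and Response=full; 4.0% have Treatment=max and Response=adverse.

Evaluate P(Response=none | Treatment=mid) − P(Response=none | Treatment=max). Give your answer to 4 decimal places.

-0.2016

P(Treatment=mid) = 0.006 + 0.089 + 0.036 + 0.069 = 0.200; P(Response=none | Treatment=mid) = 0.006/0.200 = 0.03000.
P(Treatment=max) = 0.044 + 0.071 + 0.035 + 0.040 = 0.190; P(Response=none | Treatment=max) = 0.044/0.190 = 0.23158.
Difference = -0.2016.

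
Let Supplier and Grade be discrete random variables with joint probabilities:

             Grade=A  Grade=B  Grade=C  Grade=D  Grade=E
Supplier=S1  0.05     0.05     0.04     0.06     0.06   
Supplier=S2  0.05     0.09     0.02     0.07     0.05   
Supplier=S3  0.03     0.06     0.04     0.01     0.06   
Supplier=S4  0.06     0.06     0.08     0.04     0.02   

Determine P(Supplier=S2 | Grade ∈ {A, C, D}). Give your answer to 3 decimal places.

P(Grade=A) = 0.05 + 0.05 + 0.03 + 0.06 = 0.19.
P(Grade=C) = 0.04 + 0.02 + 0.04 + 0.08 = 0.18.
P(Grade=D) = 0.06 + 0.07 + 0.01 + 0.04 = 0.18.
P(Grade ∈ {A, C, D}) = 0.19 + 0.18 + 0.18 = 0.55; P(Supplier=S2, Grade ∈ {A, C, D}) = 0.05 + 0.02 + 0.07 = 0.14.
P(Supplier=S2 | Grade ∈ {A, C, D}) = 0.14/0.55 = 0.255.

0.255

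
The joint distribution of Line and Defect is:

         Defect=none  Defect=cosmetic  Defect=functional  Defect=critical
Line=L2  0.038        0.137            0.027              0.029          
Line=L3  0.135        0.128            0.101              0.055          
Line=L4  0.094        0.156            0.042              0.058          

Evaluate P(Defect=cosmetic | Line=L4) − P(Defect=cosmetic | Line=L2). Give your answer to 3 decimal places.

P(Line=L4) = 0.094 + 0.156 + 0.042 + 0.058 = 0.350; P(Defect=cosmetic | Line=L4) = 0.156/0.350 = 0.4457.
P(Line=L2) = 0.038 + 0.137 + 0.027 + 0.029 = 0.231; P(Defect=cosmetic | Line=L2) = 0.137/0.231 = 0.5931.
Difference = -0.147.

-0.147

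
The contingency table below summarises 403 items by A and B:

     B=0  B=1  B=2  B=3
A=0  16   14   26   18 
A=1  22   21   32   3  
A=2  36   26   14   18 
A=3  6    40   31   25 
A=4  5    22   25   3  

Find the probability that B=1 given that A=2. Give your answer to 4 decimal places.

Total with A=2: 36 + 26 + 14 + 18 = 94.
P(B=1 | A=2) = 26/94 = 0.2766.

0.2766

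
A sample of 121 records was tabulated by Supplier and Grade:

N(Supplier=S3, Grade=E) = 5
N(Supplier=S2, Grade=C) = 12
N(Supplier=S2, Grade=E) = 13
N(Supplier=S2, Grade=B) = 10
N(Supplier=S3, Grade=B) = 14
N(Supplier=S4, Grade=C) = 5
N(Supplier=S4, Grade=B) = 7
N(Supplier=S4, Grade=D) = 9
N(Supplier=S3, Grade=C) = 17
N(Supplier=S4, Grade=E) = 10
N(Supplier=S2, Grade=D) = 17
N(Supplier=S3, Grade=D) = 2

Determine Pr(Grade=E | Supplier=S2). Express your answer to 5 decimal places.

Total with Supplier=S2: 10 + 12 + 17 + 13 = 52.
P(Grade=E | Supplier=S2) = 13/52 = 0.25000.

0.25000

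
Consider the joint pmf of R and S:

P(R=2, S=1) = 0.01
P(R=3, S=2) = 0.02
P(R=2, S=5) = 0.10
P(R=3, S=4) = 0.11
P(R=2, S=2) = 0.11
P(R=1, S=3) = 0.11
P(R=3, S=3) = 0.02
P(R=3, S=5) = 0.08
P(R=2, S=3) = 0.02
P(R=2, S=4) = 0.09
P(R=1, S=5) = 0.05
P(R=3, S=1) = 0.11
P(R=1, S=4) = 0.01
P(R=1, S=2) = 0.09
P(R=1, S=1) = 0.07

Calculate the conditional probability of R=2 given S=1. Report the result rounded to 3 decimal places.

P(S=1) = 0.07 + 0.01 + 0.11 = 0.19.
P(R=2 | S=1) = 0.01/0.19 = 0.053.

0.053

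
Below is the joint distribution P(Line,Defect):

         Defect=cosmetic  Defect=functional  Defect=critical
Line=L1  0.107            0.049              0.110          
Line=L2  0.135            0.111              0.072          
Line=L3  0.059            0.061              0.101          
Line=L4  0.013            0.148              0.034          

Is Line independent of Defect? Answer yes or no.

P(Line=L4) = 0.195 and P(Defect=functional) = 0.369, so their product is 0.07196, but P(Line=L4, Defect=functional) = 0.148. Since these differ, Line and Defect are not independent.

no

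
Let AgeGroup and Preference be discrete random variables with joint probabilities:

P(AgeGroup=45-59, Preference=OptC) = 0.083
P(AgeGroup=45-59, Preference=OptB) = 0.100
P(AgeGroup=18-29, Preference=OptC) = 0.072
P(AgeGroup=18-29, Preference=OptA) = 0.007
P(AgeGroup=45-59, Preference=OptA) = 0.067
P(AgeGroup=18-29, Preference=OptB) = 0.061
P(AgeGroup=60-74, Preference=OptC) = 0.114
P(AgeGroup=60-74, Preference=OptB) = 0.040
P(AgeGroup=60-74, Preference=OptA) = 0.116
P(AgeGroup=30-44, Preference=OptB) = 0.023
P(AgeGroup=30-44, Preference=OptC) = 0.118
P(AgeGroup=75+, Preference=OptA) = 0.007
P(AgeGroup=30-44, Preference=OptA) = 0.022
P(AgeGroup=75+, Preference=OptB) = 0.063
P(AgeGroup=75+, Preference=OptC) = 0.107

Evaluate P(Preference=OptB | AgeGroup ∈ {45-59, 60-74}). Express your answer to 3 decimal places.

0.269

P(AgeGroup=45-59) = 0.067 + 0.100 + 0.083 = 0.250.
P(AgeGroup=60-74) = 0.116 + 0.040 + 0.114 = 0.270.
P(AgeGroup ∈ {45-59, 60-74}) = 0.250 + 0.270 = 0.520; P(Preference=OptB, AgeGroup ∈ {45-59, 60-74}) = 0.100 + 0.040 = 0.140.
P(Preference=OptB | AgeGroup ∈ {45-59, 60-74}) = 0.140/0.520 = 0.269.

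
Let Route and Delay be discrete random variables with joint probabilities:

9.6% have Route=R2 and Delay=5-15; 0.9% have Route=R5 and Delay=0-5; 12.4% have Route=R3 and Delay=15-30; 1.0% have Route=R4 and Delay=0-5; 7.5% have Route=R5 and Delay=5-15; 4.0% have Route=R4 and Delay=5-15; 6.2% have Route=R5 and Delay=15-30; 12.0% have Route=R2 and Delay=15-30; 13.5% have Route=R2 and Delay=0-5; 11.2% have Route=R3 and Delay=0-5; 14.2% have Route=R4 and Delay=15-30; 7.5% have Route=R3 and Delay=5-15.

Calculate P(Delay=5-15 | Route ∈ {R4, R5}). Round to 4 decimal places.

P(Route=R4) = 0.010 + 0.040 + 0.142 = 0.192.
P(Route=R5) = 0.009 + 0.075 + 0.062 = 0.146.
P(Route ∈ {R4, R5}) = 0.192 + 0.146 = 0.338; P(Delay=5-15, Route ∈ {R4, R5}) = 0.040 + 0.075 = 0.115.
P(Delay=5-15 | Route ∈ {R4, R5}) = 0.115/0.338 = 0.3402.

0.3402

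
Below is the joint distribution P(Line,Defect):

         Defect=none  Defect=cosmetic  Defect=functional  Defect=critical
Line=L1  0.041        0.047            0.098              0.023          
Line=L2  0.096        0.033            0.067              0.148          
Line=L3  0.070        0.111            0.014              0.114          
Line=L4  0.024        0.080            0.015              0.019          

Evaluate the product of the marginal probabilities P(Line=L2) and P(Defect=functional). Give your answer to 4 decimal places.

0.0667

P(Line=L2) = 0.096 + 0.033 + 0.067 + 0.148 = 0.344.
P(Defect=functional) = 0.098 + 0.067 + 0.014 + 0.015 = 0.194.
Product: 0.344 × 0.194 = 0.0667.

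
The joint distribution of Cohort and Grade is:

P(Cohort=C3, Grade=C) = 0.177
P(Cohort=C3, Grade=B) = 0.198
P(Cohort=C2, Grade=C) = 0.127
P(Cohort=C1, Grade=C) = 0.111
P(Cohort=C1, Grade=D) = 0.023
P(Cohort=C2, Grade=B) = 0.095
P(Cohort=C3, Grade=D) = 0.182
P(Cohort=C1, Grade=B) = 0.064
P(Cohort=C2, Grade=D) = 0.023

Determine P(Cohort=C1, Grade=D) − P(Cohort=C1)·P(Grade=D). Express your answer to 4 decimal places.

-0.0221

P(Cohort=C1) = 0.064 + 0.111 + 0.023 = 0.198.
P(Grade=D) = 0.023 + 0.023 + 0.182 = 0.228.
P(Cohort=C1, Grade=D) − P(Cohort=C1)P(Grade=D) = 0.023 − 0.198×0.228 = -0.0221.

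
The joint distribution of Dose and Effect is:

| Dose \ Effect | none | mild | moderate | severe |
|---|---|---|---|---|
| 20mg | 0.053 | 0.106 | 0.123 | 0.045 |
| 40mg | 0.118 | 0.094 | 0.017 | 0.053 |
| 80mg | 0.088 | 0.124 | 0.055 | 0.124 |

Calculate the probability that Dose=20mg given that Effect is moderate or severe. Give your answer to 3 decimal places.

P(Effect=moderate) = 0.123 + 0.017 + 0.055 = 0.195.
P(Effect=severe) = 0.045 + 0.053 + 0.124 = 0.222.
P(Effect ∈ {moderate, severe}) = 0.195 + 0.222 = 0.417; P(Dose=20mg, Effect ∈ {moderate, severe}) = 0.123 + 0.045 = 0.168.
P(Dose=20mg | Effect ∈ {moderate, severe}) = 0.168/0.417 = 0.403.

0.403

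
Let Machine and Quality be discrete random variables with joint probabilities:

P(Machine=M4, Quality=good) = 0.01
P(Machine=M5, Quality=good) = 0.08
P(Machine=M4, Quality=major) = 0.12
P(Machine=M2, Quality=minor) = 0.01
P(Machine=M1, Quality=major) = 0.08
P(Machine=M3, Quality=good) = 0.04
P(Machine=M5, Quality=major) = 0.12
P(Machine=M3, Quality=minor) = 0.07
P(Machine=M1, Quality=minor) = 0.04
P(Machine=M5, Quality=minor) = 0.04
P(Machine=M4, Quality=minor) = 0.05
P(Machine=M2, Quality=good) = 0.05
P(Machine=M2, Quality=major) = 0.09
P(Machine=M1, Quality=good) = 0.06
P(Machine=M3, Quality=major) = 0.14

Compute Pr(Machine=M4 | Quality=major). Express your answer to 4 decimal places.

0.2182

P(Quality=major) = 0.08 + 0.09 + 0.14 + 0.12 + 0.12 = 0.55.
P(Machine=M4 | Quality=major) = 0.12/0.55 = 0.2182.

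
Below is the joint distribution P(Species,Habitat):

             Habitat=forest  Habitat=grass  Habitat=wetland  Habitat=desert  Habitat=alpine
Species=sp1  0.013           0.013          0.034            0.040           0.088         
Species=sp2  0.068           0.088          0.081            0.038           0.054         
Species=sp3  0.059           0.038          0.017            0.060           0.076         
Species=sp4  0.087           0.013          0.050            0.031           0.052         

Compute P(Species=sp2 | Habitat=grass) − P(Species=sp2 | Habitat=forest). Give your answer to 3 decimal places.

0.279

P(Habitat=grass) = 0.013 + 0.088 + 0.038 + 0.013 = 0.152; P(Species=sp2 | Habitat=grass) = 0.088/0.152 = 0.5789.
P(Habitat=forest) = 0.013 + 0.068 + 0.059 + 0.087 = 0.227; P(Species=sp2 | Habitat=forest) = 0.068/0.227 = 0.2996.
Difference = 0.279.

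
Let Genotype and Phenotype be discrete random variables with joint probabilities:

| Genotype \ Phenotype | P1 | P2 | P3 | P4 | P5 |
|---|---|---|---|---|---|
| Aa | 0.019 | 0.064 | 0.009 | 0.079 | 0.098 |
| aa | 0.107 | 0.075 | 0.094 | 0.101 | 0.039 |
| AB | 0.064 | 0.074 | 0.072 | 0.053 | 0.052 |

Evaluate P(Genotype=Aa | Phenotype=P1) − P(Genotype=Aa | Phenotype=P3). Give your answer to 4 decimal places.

0.0486

P(Phenotype=P1) = 0.019 + 0.107 + 0.064 = 0.190; P(Genotype=Aa | Phenotype=P1) = 0.019/0.190 = 0.10000.
P(Phenotype=P3) = 0.009 + 0.094 + 0.072 = 0.175; P(Genotype=Aa | Phenotype=P3) = 0.009/0.175 = 0.05143.
Difference = 0.0486.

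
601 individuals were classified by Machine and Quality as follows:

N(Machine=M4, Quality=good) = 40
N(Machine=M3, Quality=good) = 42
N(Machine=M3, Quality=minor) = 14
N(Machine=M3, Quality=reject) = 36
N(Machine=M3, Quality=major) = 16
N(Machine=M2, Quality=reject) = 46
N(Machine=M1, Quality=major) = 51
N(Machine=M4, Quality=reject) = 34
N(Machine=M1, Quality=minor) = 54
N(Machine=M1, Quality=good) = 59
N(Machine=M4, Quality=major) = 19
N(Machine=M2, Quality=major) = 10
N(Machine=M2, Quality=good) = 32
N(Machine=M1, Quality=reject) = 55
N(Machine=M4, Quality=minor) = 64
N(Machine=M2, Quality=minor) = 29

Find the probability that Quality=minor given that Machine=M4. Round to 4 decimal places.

Total with Machine=M4: 40 + 64 + 19 + 34 = 157.
P(Quality=minor | Machine=M4) = 64/157 = 0.4076.

0.4076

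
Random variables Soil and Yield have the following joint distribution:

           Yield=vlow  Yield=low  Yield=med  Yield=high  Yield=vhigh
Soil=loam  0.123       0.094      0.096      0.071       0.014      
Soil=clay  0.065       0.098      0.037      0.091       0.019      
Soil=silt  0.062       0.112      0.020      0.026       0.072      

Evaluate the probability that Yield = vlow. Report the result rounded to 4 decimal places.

0.2500

P(Yield=vlow) = 0.123 + 0.065 + 0.062 = 0.250.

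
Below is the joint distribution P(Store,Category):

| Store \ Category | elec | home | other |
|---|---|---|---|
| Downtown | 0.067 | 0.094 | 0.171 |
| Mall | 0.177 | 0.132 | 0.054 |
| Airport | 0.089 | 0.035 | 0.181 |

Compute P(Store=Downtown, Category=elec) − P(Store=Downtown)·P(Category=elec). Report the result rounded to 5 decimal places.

-0.04356

P(Store=Downtown) = 0.067 + 0.094 + 0.171 = 0.332.
P(Category=elec) = 0.067 + 0.177 + 0.089 = 0.333.
P(Store=Downtown, Category=elec) − P(Store=Downtown)P(Category=elec) = 0.067 − 0.332×0.333 = -0.04356.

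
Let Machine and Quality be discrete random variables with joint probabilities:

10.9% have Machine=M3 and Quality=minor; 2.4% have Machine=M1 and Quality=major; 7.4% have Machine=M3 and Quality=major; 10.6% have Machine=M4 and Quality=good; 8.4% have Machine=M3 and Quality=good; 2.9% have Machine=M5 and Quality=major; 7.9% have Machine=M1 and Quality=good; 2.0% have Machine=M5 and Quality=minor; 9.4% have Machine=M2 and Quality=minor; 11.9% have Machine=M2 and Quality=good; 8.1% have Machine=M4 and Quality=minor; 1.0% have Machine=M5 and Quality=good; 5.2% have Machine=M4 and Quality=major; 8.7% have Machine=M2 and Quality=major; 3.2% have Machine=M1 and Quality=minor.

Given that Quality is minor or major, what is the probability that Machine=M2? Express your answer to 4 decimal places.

0.3007

P(Quality=minor) = 0.032 + 0.094 + 0.109 + 0.081 + 0.020 = 0.336.
P(Quality=major) = 0.024 + 0.087 + 0.074 + 0.052 + 0.029 = 0.266.
P(Quality ∈ {minor, major}) = 0.336 + 0.266 = 0.602; P(Machine=M2, Quality ∈ {minor, major}) = 0.094 + 0.087 = 0.181.
P(Machine=M2 | Quality ∈ {minor, major}) = 0.181/0.602 = 0.3007.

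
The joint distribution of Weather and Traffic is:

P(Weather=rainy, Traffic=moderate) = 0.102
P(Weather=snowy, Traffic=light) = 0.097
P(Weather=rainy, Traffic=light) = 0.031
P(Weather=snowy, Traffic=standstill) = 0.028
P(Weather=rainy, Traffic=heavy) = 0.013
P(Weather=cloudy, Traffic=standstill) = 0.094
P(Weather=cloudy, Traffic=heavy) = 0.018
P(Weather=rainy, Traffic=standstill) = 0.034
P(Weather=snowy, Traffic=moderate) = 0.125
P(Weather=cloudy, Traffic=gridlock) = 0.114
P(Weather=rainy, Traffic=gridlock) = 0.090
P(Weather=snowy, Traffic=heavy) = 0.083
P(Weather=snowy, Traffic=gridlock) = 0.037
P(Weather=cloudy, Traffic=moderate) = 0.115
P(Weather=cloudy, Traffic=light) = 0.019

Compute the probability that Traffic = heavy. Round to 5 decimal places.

0.11400

P(Traffic=heavy) = 0.018 + 0.013 + 0.083 = 0.114.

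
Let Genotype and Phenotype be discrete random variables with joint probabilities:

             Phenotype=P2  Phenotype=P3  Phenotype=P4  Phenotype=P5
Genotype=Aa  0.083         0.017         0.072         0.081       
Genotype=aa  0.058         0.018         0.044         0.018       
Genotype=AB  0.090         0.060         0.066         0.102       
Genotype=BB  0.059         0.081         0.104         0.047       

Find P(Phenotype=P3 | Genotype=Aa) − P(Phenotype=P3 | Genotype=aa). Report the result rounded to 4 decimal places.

-0.0632

P(Genotype=Aa) = 0.083 + 0.017 + 0.072 + 0.081 = 0.253; P(Phenotype=P3 | Genotype=Aa) = 0.017/0.253 = 0.06719.
P(Genotype=aa) = 0.058 + 0.018 + 0.044 + 0.018 = 0.138; P(Phenotype=P3 | Genotype=aa) = 0.018/0.138 = 0.13043.
Difference = -0.0632.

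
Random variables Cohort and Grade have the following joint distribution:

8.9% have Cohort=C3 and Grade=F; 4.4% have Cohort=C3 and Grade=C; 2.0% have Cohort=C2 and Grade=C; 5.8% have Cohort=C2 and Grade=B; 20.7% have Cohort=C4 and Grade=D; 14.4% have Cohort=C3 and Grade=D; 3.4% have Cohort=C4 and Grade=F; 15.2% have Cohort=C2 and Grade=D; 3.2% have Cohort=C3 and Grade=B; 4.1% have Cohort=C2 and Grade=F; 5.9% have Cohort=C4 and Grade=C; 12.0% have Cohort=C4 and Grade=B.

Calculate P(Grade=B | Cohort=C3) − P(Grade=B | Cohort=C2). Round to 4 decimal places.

P(Cohort=C3) = 0.032 + 0.044 + 0.144 + 0.089 = 0.309; P(Grade=B | Cohort=C3) = 0.032/0.309 = 0.10356.
P(Cohort=C2) = 0.058 + 0.020 + 0.152 + 0.041 = 0.271; P(Grade=B | Cohort=C2) = 0.058/0.271 = 0.21402.
Difference = -0.1105.

-0.1105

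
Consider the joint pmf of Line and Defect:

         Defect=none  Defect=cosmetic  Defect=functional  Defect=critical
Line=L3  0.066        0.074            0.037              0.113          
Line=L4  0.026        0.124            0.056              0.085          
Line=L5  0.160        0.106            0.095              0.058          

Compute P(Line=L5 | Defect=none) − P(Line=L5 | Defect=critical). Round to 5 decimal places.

0.40836

P(Defect=none) = 0.066 + 0.026 + 0.160 = 0.252; P(Line=L5 | Defect=none) = 0.160/0.252 = 0.634921.
P(Defect=critical) = 0.113 + 0.085 + 0.058 = 0.256; P(Line=L5 | Defect=critical) = 0.058/0.256 = 0.226563.
Difference = 0.40836.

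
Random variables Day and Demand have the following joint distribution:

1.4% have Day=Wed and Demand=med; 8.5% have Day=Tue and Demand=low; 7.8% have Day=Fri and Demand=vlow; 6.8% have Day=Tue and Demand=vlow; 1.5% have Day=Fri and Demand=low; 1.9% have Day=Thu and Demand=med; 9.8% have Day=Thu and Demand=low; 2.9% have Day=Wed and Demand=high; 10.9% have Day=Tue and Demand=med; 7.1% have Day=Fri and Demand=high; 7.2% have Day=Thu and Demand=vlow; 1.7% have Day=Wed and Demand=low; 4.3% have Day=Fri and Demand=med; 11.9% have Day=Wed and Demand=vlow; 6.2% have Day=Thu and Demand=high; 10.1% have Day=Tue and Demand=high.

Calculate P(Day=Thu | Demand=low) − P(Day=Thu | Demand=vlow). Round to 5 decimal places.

0.24216

P(Demand=low) = 0.085 + 0.017 + 0.098 + 0.015 = 0.215; P(Day=Thu | Demand=low) = 0.098/0.215 = 0.455814.
P(Demand=vlow) = 0.068 + 0.119 + 0.072 + 0.078 = 0.337; P(Day=Thu | Demand=vlow) = 0.072/0.337 = 0.213650.
Difference = 0.24216.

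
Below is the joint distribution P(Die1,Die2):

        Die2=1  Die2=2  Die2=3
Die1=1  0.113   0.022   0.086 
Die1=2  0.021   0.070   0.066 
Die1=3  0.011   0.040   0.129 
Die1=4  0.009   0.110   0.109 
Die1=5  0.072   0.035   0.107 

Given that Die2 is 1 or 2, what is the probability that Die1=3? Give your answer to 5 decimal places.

P(Die2=1) = 0.113 + 0.021 + 0.011 + 0.009 + 0.072 = 0.226.
P(Die2=2) = 0.022 + 0.070 + 0.040 + 0.110 + 0.035 = 0.277.
P(Die2 ∈ {1, 2}) = 0.226 + 0.277 = 0.503; P(Die1=3, Die2 ∈ {1, 2}) = 0.011 + 0.040 = 0.051.
P(Die1=3 | Die2 ∈ {1, 2}) = 0.051/0.503 = 0.10139.

0.10139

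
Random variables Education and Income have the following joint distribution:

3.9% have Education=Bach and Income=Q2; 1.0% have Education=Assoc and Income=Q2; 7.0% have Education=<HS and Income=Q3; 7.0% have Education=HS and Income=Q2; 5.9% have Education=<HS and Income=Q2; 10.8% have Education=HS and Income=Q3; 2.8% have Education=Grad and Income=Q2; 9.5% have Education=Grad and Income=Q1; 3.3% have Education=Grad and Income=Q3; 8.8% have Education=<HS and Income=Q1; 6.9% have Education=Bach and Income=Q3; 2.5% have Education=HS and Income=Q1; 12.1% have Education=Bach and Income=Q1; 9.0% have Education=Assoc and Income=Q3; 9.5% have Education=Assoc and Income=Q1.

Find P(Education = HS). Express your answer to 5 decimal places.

0.20300

P(Education=HS) = 0.025 + 0.070 + 0.108 = 0.203.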